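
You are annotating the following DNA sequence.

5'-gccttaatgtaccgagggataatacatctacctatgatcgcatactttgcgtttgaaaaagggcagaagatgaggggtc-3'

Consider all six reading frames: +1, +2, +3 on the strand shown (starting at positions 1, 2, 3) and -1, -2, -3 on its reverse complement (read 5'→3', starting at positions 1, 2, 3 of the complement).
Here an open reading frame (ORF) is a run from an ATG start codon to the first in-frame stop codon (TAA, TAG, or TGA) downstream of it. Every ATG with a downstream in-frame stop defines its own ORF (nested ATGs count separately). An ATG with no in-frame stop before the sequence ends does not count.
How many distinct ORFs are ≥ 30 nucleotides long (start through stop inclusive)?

Reverse complement (5'→3'): GACCCCTCATCTTCTGCCCTTTTTCAAACGCAAAGTATGCGATCATAGGTAGATGTATTATCCCTCGGTACATTAAGGC
Frame +1: GCC TTA ATG TAC CGA GGG ATA ATA CAT CTA CCT ATG ATC GCA TAC TTT GCG TTT GAA AAA GGG CAG AAG ATG AGG GGT — no ATG→stop ORF.
Frame +2: CCT TAA TGT ACC GAG GGA TAA TAC ATC TAC CTA TGA TCG CAT ACT TTG CGT TTG AAA AAG GGC AGA AGA TGA GGG GTC — no ATG→stop ORF.
Frame +3: CTT AAT GTA CCG AGG GAT AAT ACA TCT ACC TAT GAT CGC ATA CTT TGC GTT TGA AAA AGG GCA GAA GAT GAG GGG — no ATG→stop ORF.
Frame -1: GAC CCC TCA TCT TCT GCC CTT TTT CAA ACG CAA AGT ATG CGA TCA TAG GTA GAT GTA TTA TCC CTC GGT ACA TTA AGG — ATG at 37, stop TAG at 46 → 12 nt.
Frame -2: ACC CCT CAT CTT CTG CCC TTT TTC AAA CGC AAA GTA TGC GAT CAT AGG TAG ATG TAT TAT CCC TCG GTA CAT TAA GGC — ATG at 53, stop TAA at 74 → 24 nt.
Frame -3: CCC CTC ATC TTC TGC CCT TTT TCA AAC GCA AAG TAT GCG ATC ATA GGT AGA TGT ATT ATC CCT CGG TAC ATT AAG — no ATG→stop ORF.
No ORF reaches 30 nucleotides. Count = 0.

0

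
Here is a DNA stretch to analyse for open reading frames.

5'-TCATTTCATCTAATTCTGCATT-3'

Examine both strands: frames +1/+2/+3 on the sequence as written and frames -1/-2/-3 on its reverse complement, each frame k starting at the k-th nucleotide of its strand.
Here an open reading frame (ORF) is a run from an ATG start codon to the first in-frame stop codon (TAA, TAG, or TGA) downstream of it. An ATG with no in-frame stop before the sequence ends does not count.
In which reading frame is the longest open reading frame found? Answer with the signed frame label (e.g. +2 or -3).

Reverse complement (5'→3'): AATGCAGAATTAGATGAAATGA
Frame +1: TCA TTT CAT CTA ATT CTG CAT — no ATG→stop ORF.
Frame +2: CAT TTC ATC TAA TTC TGC ATT — no ATG→stop ORF.
Frame +3: ATT TCA TCT AAT TCT GCA — no ATG→stop ORF.
Frame -1: AAT GCA GAA TTA GAT GAA ATG — no ATG→stop ORF.
Frame -2: ATG CAG AAT TAG ATG AAA TGA — ATG at 2, stop TAG at 11 → 12 nt; ATG at 14, stop TGA at 20 → 9 nt.
Frame -3: TGC AGA ATT AGA TGA AAT — no ATG→stop ORF.
Longest ORF is 12 nt in frame -2 (positions 2–13).

-2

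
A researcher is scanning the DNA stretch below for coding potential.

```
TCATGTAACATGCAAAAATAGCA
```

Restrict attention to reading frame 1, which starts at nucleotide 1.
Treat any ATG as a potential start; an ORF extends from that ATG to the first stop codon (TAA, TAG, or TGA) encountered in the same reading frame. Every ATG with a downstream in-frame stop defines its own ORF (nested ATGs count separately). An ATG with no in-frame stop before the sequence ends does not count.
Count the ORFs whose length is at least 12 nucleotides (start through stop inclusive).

Frame 1: TCA TGT AAC ATG CAA AAA TAG — ATG at 10, stop TAG at 19 → 12 nt.
ORFs ≥ 12 nucleotides: frame 1 10–21 (12 nucleotides). Count = 1.

1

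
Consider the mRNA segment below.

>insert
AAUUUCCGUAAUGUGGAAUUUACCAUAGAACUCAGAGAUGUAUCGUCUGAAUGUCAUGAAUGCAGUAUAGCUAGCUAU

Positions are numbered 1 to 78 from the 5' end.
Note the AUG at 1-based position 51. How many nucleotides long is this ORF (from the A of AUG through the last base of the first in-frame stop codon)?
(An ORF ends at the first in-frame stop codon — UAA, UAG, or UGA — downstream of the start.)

9

Codons from position 51: AUG (51–53), UCA (54–56), UGA (57–59).
UGA is the first in-frame stop; ORF spans 51–59, 9 nucleotides.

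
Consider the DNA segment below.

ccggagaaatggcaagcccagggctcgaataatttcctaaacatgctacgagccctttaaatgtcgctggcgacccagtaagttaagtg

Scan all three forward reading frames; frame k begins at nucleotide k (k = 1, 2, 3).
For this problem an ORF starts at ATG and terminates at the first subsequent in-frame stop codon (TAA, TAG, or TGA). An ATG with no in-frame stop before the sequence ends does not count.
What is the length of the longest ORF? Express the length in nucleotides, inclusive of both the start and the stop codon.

Frame 1: CCG GAG AAA TGG CAA GCC CAG GGC TCG AAT AAT TTC CTA AAC ATG CTA CGA GCC CTT TAA ATG TCG CTG GCG ACC CAG TAA GTT AAG — ATG at 43, stop TAA at 58 → 18 nt; ATG at 61, stop TAA at 79 → 21 nt.
Frame 2: CGG AGA AAT GGC AAG CCC AGG GCT CGA ATA ATT TCC TAA ACA TGC TAC GAG CCC TTT AAA TGT CGC TGG CGA CCC AGT AAG TTA AGT — no ATG→stop ORF.
Frame 3: GGA GAA ATG GCA AGC CCA GGG CTC GAA TAA TTT CCT AAA CAT GCT ACG AGC CCT TTA AAT GTC GCT GGC GAC CCA GTA AGT TAA GTG — ATG at 9, stop TAA at 30 → 24 nt.
Longest: frame 3, positions 9–32, 24 nt = 8 codons = 7 aa. → 24 nucleotides.

24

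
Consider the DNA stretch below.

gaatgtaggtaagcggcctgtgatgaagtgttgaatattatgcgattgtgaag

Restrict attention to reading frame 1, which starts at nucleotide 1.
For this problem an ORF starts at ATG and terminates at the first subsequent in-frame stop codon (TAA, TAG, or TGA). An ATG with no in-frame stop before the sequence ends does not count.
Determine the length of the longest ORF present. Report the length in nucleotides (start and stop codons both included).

Frame 1: GAA TGT AGG TAA GCG GCC TGT GAT GAA GTG TTG AAT ATT ATG CGA TTG TGA — ATG at 40, stop TGA at 49 → 12 nt.
Longest: frame 1, positions 40–51, 12 nt = 4 codons = 3 aa. → 12 nucleotides.

12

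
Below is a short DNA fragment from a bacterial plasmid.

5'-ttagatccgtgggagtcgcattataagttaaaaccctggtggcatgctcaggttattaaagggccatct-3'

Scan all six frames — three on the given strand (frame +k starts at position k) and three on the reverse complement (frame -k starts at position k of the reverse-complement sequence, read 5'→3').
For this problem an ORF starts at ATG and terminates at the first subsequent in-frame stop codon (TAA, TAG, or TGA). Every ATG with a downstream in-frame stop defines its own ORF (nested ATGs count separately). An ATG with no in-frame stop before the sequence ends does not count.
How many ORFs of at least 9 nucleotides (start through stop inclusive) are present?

3

Reverse complement (5'→3'): AGATGGCCCTTTAATAACCTGAGCATGCCACCAGGGTTTTAACTTATAATGCGACTCCCACGGATCTAA
Frame +1: TTA GAT CCG TGG GAG TCG CAT TAT AAG TTA AAA CCC TGG TGG CAT GCT CAG GTT ATT AAA GGG CCA TCT — no ATG→stop ORF.
Frame +2: TAG ATC CGT GGG AGT CGC ATT ATA AGT TAA AAC CCT GGT GGC ATG CTC AGG TTA TTA AAG GGC CAT — no ATG→stop ORF.
Frame +3: AGA TCC GTG GGA GTC GCA TTA TAA GTT AAA ACC CTG GTG GCA TGC TCA GGT TAT TAA AGG GCC ATC — no ATG→stop ORF.
Frame -1: AGA TGG CCC TTT AAT AAC CTG AGC ATG CCA CCA GGG TTT TAA CTT ATA ATG CGA CTC CCA CGG ATC TAA — ATG at 25, stop TAA at 40 → 18 nt; ATG at 49, stop TAA at 67 → 21 nt.
Frame -2: GAT GGC CCT TTA ATA ACC TGA GCA TGC CAC CAG GGT TTT AAC TTA TAA TGC GAC TCC CAC GGA TCT — no ATG→stop ORF.
Frame -3: ATG GCC CTT TAA TAA CCT GAG CAT GCC ACC AGG GTT TTA ACT TAT AAT GCG ACT CCC ACG GAT CTA — ATG at 3, stop TAA at 12 → 12 nt.
ORFs ≥ 9 nucleotides: frame -1 25–42 (18 nucleotides), frame -1 49–69 (21 nucleotides), frame -3 3–14 (12 nucleotides). Count = 3.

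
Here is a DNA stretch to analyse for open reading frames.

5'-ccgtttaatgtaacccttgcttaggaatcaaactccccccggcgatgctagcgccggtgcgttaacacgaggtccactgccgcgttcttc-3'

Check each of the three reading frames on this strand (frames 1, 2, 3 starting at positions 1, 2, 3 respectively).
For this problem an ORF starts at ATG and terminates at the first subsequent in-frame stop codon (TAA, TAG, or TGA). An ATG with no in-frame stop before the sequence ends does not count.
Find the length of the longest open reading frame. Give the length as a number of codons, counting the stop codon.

Frame 1: CCG TTT AAT GTA ACC CTT GCT TAG GAA TCA AAC TCC CCC CGG CGA TGC TAG CGC CGG TGC GTT AAC ACG AGG TCC ACT GCC GCG TTC TTC — no ATG→stop ORF.
Frame 2: CGT TTA ATG TAA CCC TTG CTT AGG AAT CAA ACT CCC CCC GGC GAT GCT AGC GCC GGT GCG TTA ACA CGA GGT CCA CTG CCG CGT TCT — ATG at 8, stop TAA at 11 → 6 nt.
Frame 3: GTT TAA TGT AAC CCT TGC TTA GGA ATC AAA CTC CCC CCG GCG ATG CTA GCG CCG GTG CGT TAA CAC GAG GTC CAC TGC CGC GTT CTT — ATG at 45, stop TAA at 63 → 21 nt.
Longest: frame 3, positions 45–65, 21 nt = 7 codons = 6 aa. → 7 codons.

7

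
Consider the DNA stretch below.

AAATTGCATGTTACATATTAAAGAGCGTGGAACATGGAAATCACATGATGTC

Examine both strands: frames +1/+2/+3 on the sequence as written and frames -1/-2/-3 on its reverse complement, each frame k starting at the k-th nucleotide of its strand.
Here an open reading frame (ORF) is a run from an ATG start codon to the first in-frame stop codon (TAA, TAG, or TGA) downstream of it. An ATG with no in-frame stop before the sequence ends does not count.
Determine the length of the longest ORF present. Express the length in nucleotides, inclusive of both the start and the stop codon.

18

Reverse complement (5'→3'): GACATCATGTGATTTCCATGTTCCACGCTCTTTAATATGTAACATGCAATTT
Frame +1: AAA TTG CAT GTT ACA TAT TAA AGA GCG TGG AAC ATG GAA ATC ACA TGA TGT — ATG at 34, stop TGA at 46 → 15 nt.
Frame +2: AAT TGC ATG TTA CAT ATT AAA GAG CGT GGA ACA TGG AAA TCA CAT GAT GTC — no ATG→stop ORF.
Frame +3: ATT GCA TGT TAC ATA TTA AAG AGC GTG GAA CAT GGA AAT CAC ATG ATG — no ATG→stop ORF.
Frame -1: GAC ATC ATG TGA TTT CCA TGT TCC ACG CTC TTT AAT ATG TAA CAT GCA ATT — ATG at 7, stop TGA at 10 → 6 nt; ATG at 37, stop TAA at 40 → 6 nt.
Frame -2: ACA TCA TGT GAT TTC CAT GTT CCA CGC TCT TTA ATA TGT AAC ATG CAA TTT — no ATG→stop ORF.
Frame -3: CAT CAT GTG ATT TCC ATG TTC CAC GCT CTT TAA TAT GTA ACA TGC AAT — ATG at 18, stop TAA at 33 → 18 nt.
Longest: frame -3, positions 18–35, 18 nt = 6 codons = 5 aa. → 18 nucleotides.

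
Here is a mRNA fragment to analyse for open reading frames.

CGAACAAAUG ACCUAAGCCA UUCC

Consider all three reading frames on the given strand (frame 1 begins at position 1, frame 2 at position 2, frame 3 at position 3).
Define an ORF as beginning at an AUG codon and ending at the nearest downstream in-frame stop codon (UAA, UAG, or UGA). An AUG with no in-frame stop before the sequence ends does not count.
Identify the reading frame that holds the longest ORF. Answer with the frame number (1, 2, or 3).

Frame 1: CGA ACA AAU GAC CUA AGC CAU UCC — no AUG→stop ORF.
Frame 2: GAA CAA AUG ACC UAA GCC AUU — AUG at 8, stop UAA at 14 → 9 nt.
Frame 3: AAC AAA UGA CCU AAG CCA UUC — no AUG→stop ORF.
Longest ORF is 9 nt in frame 2 (positions 8–16).

2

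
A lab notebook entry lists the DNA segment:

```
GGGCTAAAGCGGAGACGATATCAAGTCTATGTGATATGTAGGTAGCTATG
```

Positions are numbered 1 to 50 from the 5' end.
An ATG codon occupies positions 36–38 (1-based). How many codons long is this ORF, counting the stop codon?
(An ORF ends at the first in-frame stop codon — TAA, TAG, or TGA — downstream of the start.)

2

Codons from position 36: ATG (36–38), TAG (39–41).
TAG is the first in-frame stop; that's 2 codons including the stop.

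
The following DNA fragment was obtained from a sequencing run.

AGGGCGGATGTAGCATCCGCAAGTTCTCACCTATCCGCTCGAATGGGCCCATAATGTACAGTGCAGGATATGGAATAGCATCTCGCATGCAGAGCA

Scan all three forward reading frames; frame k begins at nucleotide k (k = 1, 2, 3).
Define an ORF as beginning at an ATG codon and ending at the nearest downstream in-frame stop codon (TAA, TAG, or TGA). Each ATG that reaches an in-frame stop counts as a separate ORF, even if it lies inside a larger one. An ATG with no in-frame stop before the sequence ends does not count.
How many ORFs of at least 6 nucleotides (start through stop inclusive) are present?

Frame 1: AGG GCG GAT GTA GCA TCC GCA AGT TCT CAC CTA TCC GCT CGA ATG GGC CCA TAA TGT ACA GTG CAG GAT ATG GAA TAG CAT CTC GCA TGC AGA GCA — ATG at 43, stop TAA at 52 → 12 nt; ATG at 70, stop TAG at 76 → 9 nt.
Frame 2: GGG CGG ATG TAG CAT CCG CAA GTT CTC ACC TAT CCG CTC GAA TGG GCC CAT AAT GTA CAG TGC AGG ATA TGG AAT AGC ATC TCG CAT GCA GAG — ATG at 8, stop TAG at 11 → 6 nt.
Frame 3: GGC GGA TGT AGC ATC CGC AAG TTC TCA CCT ATC CGC TCG AAT GGG CCC ATA ATG TAC AGT GCA GGA TAT GGA ATA GCA TCT CGC ATG CAG AGC — no ATG→stop ORF.
ORFs ≥ 6 nucleotides: frame 1 43–54 (12 nucleotides), frame 1 70–78 (9 nucleotides), frame 2 8–13 (6 nucleotides). Count = 3.

3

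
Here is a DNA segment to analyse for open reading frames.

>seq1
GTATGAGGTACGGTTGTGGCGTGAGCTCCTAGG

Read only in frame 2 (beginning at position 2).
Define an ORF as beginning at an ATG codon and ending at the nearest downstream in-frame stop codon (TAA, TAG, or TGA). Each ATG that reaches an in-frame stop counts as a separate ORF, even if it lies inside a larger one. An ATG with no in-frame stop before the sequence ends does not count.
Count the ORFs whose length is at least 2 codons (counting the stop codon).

0

Frame 2: TAT GAG GTA CGG TTG TGG CGT GAG CTC CTA — no ATG→stop ORF.
No ORF reaches 2 codons. Count = 0.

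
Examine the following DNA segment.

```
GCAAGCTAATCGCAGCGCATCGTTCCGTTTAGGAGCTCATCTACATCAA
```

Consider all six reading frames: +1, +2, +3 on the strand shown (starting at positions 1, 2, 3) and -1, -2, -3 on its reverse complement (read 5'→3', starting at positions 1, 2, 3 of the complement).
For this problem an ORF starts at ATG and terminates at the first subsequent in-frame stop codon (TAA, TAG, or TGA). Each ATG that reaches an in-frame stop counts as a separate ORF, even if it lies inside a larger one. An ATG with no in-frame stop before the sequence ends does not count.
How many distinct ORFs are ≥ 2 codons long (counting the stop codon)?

3

Reverse complement (5'→3'): TTGATGTAGATGAGCTCCTAAACGGAACGATGCGCTGCGATTAGCTTGC
Frame +1: GCA AGC TAA TCG CAG CGC ATC GTT CCG TTT AGG AGC TCA TCT ACA TCA — no ATG→stop ORF.
Frame +2: CAA GCT AAT CGC AGC GCA TCG TTC CGT TTA GGA GCT CAT CTA CAT CAA — no ATG→stop ORF.
Frame +3: AAG CTA ATC GCA GCG CAT CGT TCC GTT TAG GAG CTC ATC TAC ATC — no ATG→stop ORF.
Frame -1: TTG ATG TAG ATG AGC TCC TAA ACG GAA CGA TGC GCT GCG ATT AGC TTG — ATG at 4, stop TAG at 7 → 6 nt; ATG at 10, stop TAA at 19 → 12 nt.
Frame -2: TGA TGT AGA TGA GCT CCT AAA CGG AAC GAT GCG CTG CGA TTA GCT TGC — no ATG→stop ORF.
Frame -3: GAT GTA GAT GAG CTC CTA AAC GGA ACG ATG CGC TGC GAT TAG CTT — ATG at 30, stop TAG at 42 → 15 nt.
ORFs ≥ 2 codons: frame -1 4–9 (2 codons), frame -1 10–21 (4 codons), frame -3 30–44 (5 codons). Count = 3.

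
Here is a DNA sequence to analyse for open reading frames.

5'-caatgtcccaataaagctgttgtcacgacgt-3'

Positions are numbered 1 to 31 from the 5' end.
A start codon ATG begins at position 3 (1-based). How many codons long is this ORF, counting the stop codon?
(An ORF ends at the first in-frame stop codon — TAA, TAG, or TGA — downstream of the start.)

4

Codons from position 3: ATG (3–5), TCC (6–8), CAA (9–11), TAA (12–14).
TAA is the first in-frame stop; that's 4 codons including the stop.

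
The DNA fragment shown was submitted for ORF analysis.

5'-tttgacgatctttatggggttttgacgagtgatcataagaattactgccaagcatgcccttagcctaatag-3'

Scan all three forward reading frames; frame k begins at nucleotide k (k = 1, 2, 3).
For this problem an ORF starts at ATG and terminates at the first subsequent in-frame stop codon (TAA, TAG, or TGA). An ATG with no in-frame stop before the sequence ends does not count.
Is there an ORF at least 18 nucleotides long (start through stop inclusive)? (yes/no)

no

Frame 1: TTT GAC GAT CTT TAT GGG GTT TTG ACG AGT GAT CAT AAG AAT TAC TGC CAA GCA TGC CCT TAG CCT AAT — no ATG→stop ORF.
Frame 2: TTG ACG ATC TTT ATG GGG TTT TGA CGA GTG ATC ATA AGA ATT ACT GCC AAG CAT GCC CTT AGC CTA ATA — ATG at 14, stop TGA at 23 → 12 nt.
Frame 3: TGA CGA TCT TTA TGG GGT TTT GAC GAG TGA TCA TAA GAA TTA CTG CCA AGC ATG CCC TTA GCC TAA TAG — ATG at 54, stop TAA at 66 → 15 nt.
Largest ORF found is 15 nucleotides < 18, so no.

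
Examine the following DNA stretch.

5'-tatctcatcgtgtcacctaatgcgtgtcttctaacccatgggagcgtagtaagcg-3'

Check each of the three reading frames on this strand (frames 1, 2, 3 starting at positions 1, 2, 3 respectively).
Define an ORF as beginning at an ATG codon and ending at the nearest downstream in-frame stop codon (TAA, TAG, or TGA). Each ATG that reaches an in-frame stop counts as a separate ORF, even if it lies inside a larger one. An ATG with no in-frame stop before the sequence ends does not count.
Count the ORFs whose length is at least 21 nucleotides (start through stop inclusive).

0

Frame 1: TAT CTC ATC GTG TCA CCT AAT GCG TGT CTT CTA ACC CAT GGG AGC GTA GTA AGC — no ATG→stop ORF.
Frame 2: ATC TCA TCG TGT CAC CTA ATG CGT GTC TTC TAA CCC ATG GGA GCG TAG TAA GCG — ATG at 20, stop TAA at 32 → 15 nt; ATG at 38, stop TAG at 47 → 12 nt.
Frame 3: TCT CAT CGT GTC ACC TAA TGC GTG TCT TCT AAC CCA TGG GAG CGT AGT AAG — no ATG→stop ORF.
No ORF reaches 21 nucleotides. Count = 0.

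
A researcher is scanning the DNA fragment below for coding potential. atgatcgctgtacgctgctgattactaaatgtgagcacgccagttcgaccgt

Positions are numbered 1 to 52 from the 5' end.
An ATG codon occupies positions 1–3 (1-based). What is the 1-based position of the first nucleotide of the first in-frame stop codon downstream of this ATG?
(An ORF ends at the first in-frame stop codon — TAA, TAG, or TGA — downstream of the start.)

19

Codons from position 1: ATG (1–3), ATC (4–6), GCT (7–9), GTA (10–12), CGC (13–15), TGC (16–18), TGA (19–21).
TGA is a stop codon; it begins at position 19.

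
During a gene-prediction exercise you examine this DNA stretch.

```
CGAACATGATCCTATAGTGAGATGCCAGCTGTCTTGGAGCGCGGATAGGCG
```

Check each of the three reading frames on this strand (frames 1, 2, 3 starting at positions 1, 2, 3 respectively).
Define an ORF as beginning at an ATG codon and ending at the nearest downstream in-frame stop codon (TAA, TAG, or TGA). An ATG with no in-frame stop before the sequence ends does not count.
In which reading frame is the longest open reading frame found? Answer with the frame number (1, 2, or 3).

1

Frame 1: CGA ACA TGA TCC TAT AGT GAG ATG CCA GCT GTC TTG GAG CGC GGA TAG GCG — ATG at 22, stop TAG at 46 → 27 nt.
Frame 2: GAA CAT GAT CCT ATA GTG AGA TGC CAG CTG TCT TGG AGC GCG GAT AGG — no ATG→stop ORF.
Frame 3: AAC ATG ATC CTA TAG TGA GAT GCC AGC TGT CTT GGA GCG CGG ATA GGC — ATG at 6, stop TAG at 15 → 12 nt.
Longest ORF is 27 nt in frame 1 (positions 22–48).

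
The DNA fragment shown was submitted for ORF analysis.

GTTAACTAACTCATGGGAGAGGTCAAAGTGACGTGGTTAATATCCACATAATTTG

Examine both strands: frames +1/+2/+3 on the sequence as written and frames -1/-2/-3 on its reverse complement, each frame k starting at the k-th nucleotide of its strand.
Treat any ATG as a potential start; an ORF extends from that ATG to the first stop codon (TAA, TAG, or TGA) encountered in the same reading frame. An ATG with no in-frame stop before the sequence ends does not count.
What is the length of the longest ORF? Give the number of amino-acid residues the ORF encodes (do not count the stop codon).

Reverse complement (5'→3'): CAAATTATGTGGATATTAACCACGTCACTTTGACCTCTCCCATGAGTTAGTTAAC
Frame +1: GTT AAC TAA CTC ATG GGA GAG GTC AAA GTG ACG TGG TTA ATA TCC ACA TAA TTT — ATG at 13, stop TAA at 49 → 39 nt.
Frame +2: TTA ACT AAC TCA TGG GAG AGG TCA AAG TGA CGT GGT TAA TAT CCA CAT AAT TTG — no ATG→stop ORF.
Frame +3: TAA CTA ACT CAT GGG AGA GGT CAA AGT GAC GTG GTT AAT ATC CAC ATA ATT — no ATG→stop ORF.
Frame -1: CAA ATT ATG TGG ATA TTA ACC ACG TCA CTT TGA CCT CTC CCA TGA GTT AGT TAA — ATG at 7, stop TGA at 31 → 27 nt.
Frame -2: AAA TTA TGT GGA TAT TAA CCA CGT CAC TTT GAC CTC TCC CAT GAG TTA GTT AAC — no ATG→stop ORF.
Frame -3: AAT TAT GTG GAT ATT AAC CAC GTC ACT TTG ACC TCT CCC ATG AGT TAG TTA — ATG at 42, stop TAG at 48 → 9 nt.
Longest: frame +1, positions 13–51, 39 nt = 13 codons = 12 aa. → 12 amino acids.

12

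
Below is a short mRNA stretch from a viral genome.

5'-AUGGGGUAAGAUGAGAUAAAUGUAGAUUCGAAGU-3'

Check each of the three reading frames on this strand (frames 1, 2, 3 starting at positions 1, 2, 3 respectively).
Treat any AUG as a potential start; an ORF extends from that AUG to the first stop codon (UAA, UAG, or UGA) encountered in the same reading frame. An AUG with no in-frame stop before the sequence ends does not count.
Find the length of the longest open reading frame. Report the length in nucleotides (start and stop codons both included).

9

Frame 1: AUG GGG UAA GAU GAG AUA AAU GUA GAU UCG AAG — AUG at 1, stop UAA at 7 → 9 nt.
Frame 2: UGG GGU AAG AUG AGA UAA AUG UAG AUU CGA AGU — AUG at 11, stop UAA at 17 → 9 nt; AUG at 20, stop UAG at 23 → 6 nt.
Frame 3: GGG GUA AGA UGA GAU AAA UGU AGA UUC GAA — no AUG→stop ORF.
Longest: frame 1, positions 1–9, 9 nt = 3 codons = 2 aa. → 9 nucleotides.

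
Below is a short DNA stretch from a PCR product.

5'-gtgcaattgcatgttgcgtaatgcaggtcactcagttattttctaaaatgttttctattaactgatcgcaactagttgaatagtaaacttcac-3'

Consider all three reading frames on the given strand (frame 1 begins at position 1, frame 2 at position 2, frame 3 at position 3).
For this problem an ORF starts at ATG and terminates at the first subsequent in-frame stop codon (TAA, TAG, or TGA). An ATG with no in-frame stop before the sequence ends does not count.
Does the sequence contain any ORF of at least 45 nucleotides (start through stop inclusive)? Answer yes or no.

Frame 1: GTG CAA TTG CAT GTT GCG TAA TGC AGG TCA CTC AGT TAT TTT CTA AAA TGT TTT CTA TTA ACT GAT CGC AAC TAG TTG AAT AGT AAA CTT CAC — no ATG→stop ORF.
Frame 2: TGC AAT TGC ATG TTG CGT AAT GCA GGT CAC TCA GTT ATT TTC TAA AAT GTT TTC TAT TAA CTG ATC GCA ACT AGT TGA ATA GTA AAC TTC — ATG at 11, stop TAA at 44 → 36 nt.
Frame 3: GCA ATT GCA TGT TGC GTA ATG CAG GTC ACT CAG TTA TTT TCT AAA ATG TTT TCT ATT AAC TGA TCG CAA CTA GTT GAA TAG TAA ACT TCA — ATG at 21, stop TGA at 63 → 45 nt; ATG at 48, stop TGA at 63 → 18 nt.
Frame 3 has an ORF of 45 nucleotides (positions 21–65) ≥ 45, so yes.

yes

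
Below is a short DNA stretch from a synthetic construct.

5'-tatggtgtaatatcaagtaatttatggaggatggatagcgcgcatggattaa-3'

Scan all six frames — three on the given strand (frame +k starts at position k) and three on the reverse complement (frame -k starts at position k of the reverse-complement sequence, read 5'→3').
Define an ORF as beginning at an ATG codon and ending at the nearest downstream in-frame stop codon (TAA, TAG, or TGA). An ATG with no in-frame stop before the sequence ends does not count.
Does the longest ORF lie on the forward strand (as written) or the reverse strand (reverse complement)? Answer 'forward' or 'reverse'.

Reverse complement (5'→3'): TTAATCCATGCGCGCTATCCATCCTCCATAAATTACTTGATATTACACCATA
Frame +1: TAT GGT GTA ATA TCA AGT AAT TTA TGG AGG ATG GAT AGC GCG CAT GGA TTA — no ATG→stop ORF.
Frame +2: ATG GTG TAA TAT CAA GTA ATT TAT GGA GGA TGG ATA GCG CGC ATG GAT TAA — ATG at 2, stop TAA at 8 → 9 nt; ATG at 44, stop TAA at 50 → 9 nt.
Frame +3: TGG TGT AAT ATC AAG TAA TTT ATG GAG GAT GGA TAG CGC GCA TGG ATT — ATG at 24, stop TAG at 36 → 15 nt.
Frame -1: TTA ATC CAT GCG CGC TAT CCA TCC TCC ATA AAT TAC TTG ATA TTA CAC CAT — no ATG→stop ORF.
Frame -2: TAA TCC ATG CGC GCT ATC CAT CCT CCA TAA ATT ACT TGA TAT TAC ACC ATA — ATG at 8, stop TAA at 29 → 24 nt.
Frame -3: AAT CCA TGC GCG CTA TCC ATC CTC CAT AAA TTA CTT GAT ATT ACA CCA — no ATG→stop ORF.
Forward-strand max 15 nt; reverse-strand max 24 nt. The reverse strand has the longer ORF.

reverse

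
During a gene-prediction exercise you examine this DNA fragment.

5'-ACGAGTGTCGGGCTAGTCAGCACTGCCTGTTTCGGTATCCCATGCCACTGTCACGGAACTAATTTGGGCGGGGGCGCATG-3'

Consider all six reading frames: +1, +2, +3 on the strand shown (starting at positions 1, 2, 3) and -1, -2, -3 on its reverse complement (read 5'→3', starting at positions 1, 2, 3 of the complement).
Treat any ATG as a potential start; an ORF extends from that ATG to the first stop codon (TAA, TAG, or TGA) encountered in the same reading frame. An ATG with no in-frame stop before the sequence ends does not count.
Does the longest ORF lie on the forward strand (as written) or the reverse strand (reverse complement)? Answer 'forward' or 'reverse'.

Reverse complement (5'→3'): CATGCGCCCCCGCCCAAATTAGTTCCGTGACAGTGGCATGGGATACCGAAACAGGCAGTGCTGACTAGCCCGACACTCGT
Frame +1: ACG AGT GTC GGG CTA GTC AGC ACT GCC TGT TTC GGT ATC CCA TGC CAC TGT CAC GGA ACT AAT TTG GGC GGG GGC GCA — no ATG→stop ORF.
Frame +2: CGA GTG TCG GGC TAG TCA GCA CTG CCT GTT TCG GTA TCC CAT GCC ACT GTC ACG GAA CTA ATT TGG GCG GGG GCG CAT — no ATG→stop ORF.
Frame +3: GAG TGT CGG GCT AGT CAG CAC TGC CTG TTT CGG TAT CCC ATG CCA CTG TCA CGG AAC TAA TTT GGG CGG GGG CGC ATG — ATG at 42, stop TAA at 60 → 21 nt.
Frame -1: CAT GCG CCC CCG CCC AAA TTA GTT CCG TGA CAG TGG CAT GGG ATA CCG AAA CAG GCA GTG CTG ACT AGC CCG ACA CTC — no ATG→stop ORF.
Frame -2: ATG CGC CCC CGC CCA AAT TAG TTC CGT GAC AGT GGC ATG GGA TAC CGA AAC AGG CAG TGC TGA CTA GCC CGA CAC TCG — ATG at 2, stop TAG at 20 → 21 nt; ATG at 38, stop TGA at 62 → 27 nt.
Frame -3: TGC GCC CCC GCC CAA ATT AGT TCC GTG ACA GTG GCA TGG GAT ACC GAA ACA GGC AGT GCT GAC TAG CCC GAC ACT CGT — no ATG→stop ORF.
Forward-strand max 21 nt; reverse-strand max 27 nt. The reverse strand has the longer ORF.

reverse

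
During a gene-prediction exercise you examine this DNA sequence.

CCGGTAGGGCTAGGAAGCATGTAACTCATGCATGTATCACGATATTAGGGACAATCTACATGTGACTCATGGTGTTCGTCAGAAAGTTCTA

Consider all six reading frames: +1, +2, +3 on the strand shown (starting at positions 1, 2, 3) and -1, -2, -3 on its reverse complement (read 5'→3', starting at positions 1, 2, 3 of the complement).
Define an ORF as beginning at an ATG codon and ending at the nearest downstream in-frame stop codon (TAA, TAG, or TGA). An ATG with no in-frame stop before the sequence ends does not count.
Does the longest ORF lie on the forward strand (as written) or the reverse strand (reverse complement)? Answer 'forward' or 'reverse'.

reverse

Reverse complement (5'→3'): TAGAACTTTCTGACGAACACCATGAGTCACATGTAGATTGTCCCTAATATCGTGATACATGCATGAGTTACATGCTTCCTAGCCCTACCGG
Frame +1: CCG GTA GGG CTA GGA AGC ATG TAA CTC ATG CAT GTA TCA CGA TAT TAG GGA CAA TCT ACA TGT GAC TCA TGG TGT TCG TCA GAA AGT TCT — ATG at 19, stop TAA at 22 → 6 nt; ATG at 28, stop TAG at 46 → 21 nt.
Frame +2: CGG TAG GGC TAG GAA GCA TGT AAC TCA TGC ATG TAT CAC GAT ATT AGG GAC AAT CTA CAT GTG ACT CAT GGT GTT CGT CAG AAA GTT CTA — no ATG→stop ORF.
Frame +3: GGT AGG GCT AGG AAG CAT GTA ACT CAT GCA TGT ATC ACG ATA TTA GGG ACA ATC TAC ATG TGA CTC ATG GTG TTC GTC AGA AAG TTC — ATG at 60, stop TGA at 63 → 6 nt.
Frame -1: TAG AAC TTT CTG ACG AAC ACC ATG AGT CAC ATG TAG ATT GTC CCT AAT ATC GTG ATA CAT GCA TGA GTT ACA TGC TTC CTA GCC CTA CCG — ATG at 22, stop TAG at 34 → 15 nt; ATG at 31, stop TAG at 34 → 6 nt.
Frame -2: AGA ACT TTC TGA CGA ACA CCA TGA GTC ACA TGT AGA TTG TCC CTA ATA TCG TGA TAC ATG CAT GAG TTA CAT GCT TCC TAG CCC TAC CGG — ATG at 59, stop TAG at 80 → 24 nt.
Frame -3: GAA CTT TCT GAC GAA CAC CAT GAG TCA CAT GTA GAT TGT CCC TAA TAT CGT GAT ACA TGC ATG AGT TAC ATG CTT CCT AGC CCT ACC — no ATG→stop ORF.
Forward-strand max 21 nt; reverse-strand max 24 nt. The reverse strand has the longer ORF.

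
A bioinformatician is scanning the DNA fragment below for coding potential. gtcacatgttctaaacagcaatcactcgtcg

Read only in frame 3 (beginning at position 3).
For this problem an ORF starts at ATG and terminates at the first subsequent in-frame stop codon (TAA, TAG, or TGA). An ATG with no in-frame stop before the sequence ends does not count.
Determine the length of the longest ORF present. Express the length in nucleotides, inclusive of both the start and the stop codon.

Frame 3: CAC ATG TTC TAA ACA GCA ATC ACT CGT — ATG at 6, stop TAA at 12 → 9 nt.
Longest: frame 3, positions 6–14, 9 nt = 3 codons = 2 aa. → 9 nucleotides.

9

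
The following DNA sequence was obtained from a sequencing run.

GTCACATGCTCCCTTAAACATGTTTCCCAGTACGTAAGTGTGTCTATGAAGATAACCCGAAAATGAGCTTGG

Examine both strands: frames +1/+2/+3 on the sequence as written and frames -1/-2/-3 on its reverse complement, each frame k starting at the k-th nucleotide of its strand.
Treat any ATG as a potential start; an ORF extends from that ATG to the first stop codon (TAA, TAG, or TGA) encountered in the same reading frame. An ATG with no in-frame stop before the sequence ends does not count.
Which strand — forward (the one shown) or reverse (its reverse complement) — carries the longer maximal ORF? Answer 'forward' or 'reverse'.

Reverse complement (5'→3'): CCAAGCTCATTTTCGGGTTATCTTCATAGACACACTTACGTACTGGGAAACATGTTTAAGGGAGCATGTGAC
Frame +1: GTC ACA TGC TCC CTT AAA CAT GTT TCC CAG TAC GTA AGT GTG TCT ATG AAG ATA ACC CGA AAA TGA GCT TGG — ATG at 46, stop TGA at 64 → 21 nt.
Frame +2: TCA CAT GCT CCC TTA AAC ATG TTT CCC AGT ACG TAA GTG TGT CTA TGA AGA TAA CCC GAA AAT GAG CTT — ATG at 20, stop TAA at 35 → 18 nt.
Frame +3: CAC ATG CTC CCT TAA ACA TGT TTC CCA GTA CGT AAG TGT GTC TAT GAA GAT AAC CCG AAA ATG AGC TTG — ATG at 6, stop TAA at 15 → 12 nt.
Frame -1: CCA AGC TCA TTT TCG GGT TAT CTT CAT AGA CAC ACT TAC GTA CTG GGA AAC ATG TTT AAG GGA GCA TGT GAC — no ATG→stop ORF.
Frame -2: CAA GCT CAT TTT CGG GTT ATC TTC ATA GAC ACA CTT ACG TAC TGG GAA ACA TGT TTA AGG GAG CAT GTG — no ATG→stop ORF.
Frame -3: AAG CTC ATT TTC GGG TTA TCT TCA TAG ACA CAC TTA CGT ACT GGG AAA CAT GTT TAA GGG AGC ATG TGA — ATG at 66, stop TGA at 69 → 6 nt.
Forward-strand max 21 nt; reverse-strand max 6 nt. The forward strand has the longer ORF.

forward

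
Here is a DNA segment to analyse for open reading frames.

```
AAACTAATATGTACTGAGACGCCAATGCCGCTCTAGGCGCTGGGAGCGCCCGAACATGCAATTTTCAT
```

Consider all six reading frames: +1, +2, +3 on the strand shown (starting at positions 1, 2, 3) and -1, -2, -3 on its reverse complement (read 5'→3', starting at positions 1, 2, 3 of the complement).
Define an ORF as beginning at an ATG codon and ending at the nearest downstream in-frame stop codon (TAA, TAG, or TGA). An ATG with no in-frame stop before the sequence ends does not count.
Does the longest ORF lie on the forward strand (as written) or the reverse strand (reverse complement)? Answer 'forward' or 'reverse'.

Reverse complement (5'→3'): ATGAAAATTGCATGTTCGGGCGCTCCCAGCGCCTAGAGCGGCATTGGCGTCTCAGTACATATTAGTTT
Frame +1: AAA CTA ATA TGT ACT GAG ACG CCA ATG CCG CTC TAG GCG CTG GGA GCG CCC GAA CAT GCA ATT TTC — ATG at 25, stop TAG at 34 → 12 nt.
Frame +2: AAC TAA TAT GTA CTG AGA CGC CAA TGC CGC TCT AGG CGC TGG GAG CGC CCG AAC ATG CAA TTT TCA — no ATG→stop ORF.
Frame +3: ACT AAT ATG TAC TGA GAC GCC AAT GCC GCT CTA GGC GCT GGG AGC GCC CGA ACA TGC AAT TTT CAT — ATG at 9, stop TGA at 15 → 9 nt.
Frame -1: ATG AAA ATT GCA TGT TCG GGC GCT CCC AGC GCC TAG AGC GGC ATT GGC GTC TCA GTA CAT ATT AGT — ATG at 1, stop TAG at 34 → 36 nt.
Frame -2: TGA AAA TTG CAT GTT CGG GCG CTC CCA GCG CCT AGA GCG GCA TTG GCG TCT CAG TAC ATA TTA GTT — no ATG→stop ORF.
Frame -3: GAA AAT TGC ATG TTC GGG CGC TCC CAG CGC CTA GAG CGG CAT TGG CGT CTC AGT ACA TAT TAG TTT — ATG at 12, stop TAG at 63 → 54 nt.
Forward-strand max 12 nt; reverse-strand max 54 nt. The reverse strand has the longer ORF.

reverse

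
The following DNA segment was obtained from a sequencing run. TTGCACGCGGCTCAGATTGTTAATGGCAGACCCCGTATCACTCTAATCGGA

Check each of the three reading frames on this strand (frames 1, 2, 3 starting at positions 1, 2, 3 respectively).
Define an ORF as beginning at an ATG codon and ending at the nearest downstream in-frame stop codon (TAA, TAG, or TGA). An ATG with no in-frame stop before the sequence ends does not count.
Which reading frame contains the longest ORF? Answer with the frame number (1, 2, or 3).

2

Frame 1: TTG CAC GCG GCT CAG ATT GTT AAT GGC AGA CCC CGT ATC ACT CTA ATC GGA — no ATG→stop ORF.
Frame 2: TGC ACG CGG CTC AGA TTG TTA ATG GCA GAC CCC GTA TCA CTC TAA TCG — ATG at 23, stop TAA at 44 → 24 nt.
Frame 3: GCA CGC GGC TCA GAT TGT TAA TGG CAG ACC CCG TAT CAC TCT AAT CGG — no ATG→stop ORF.
Longest ORF is 24 nt in frame 2 (positions 23–46).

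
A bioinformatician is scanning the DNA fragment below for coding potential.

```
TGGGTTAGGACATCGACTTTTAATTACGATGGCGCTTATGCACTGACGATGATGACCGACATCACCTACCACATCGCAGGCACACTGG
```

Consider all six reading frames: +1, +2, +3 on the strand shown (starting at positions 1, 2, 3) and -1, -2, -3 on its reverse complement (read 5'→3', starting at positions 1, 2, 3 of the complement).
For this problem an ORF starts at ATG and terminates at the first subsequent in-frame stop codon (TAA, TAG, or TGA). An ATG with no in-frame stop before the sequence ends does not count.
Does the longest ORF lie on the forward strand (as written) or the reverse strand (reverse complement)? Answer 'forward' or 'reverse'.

reverse

Reverse complement (5'→3'): CCAGTGTGCCTGCGATGTGGTAGGTGATGTCGGTCATCATCGTCAGTGCATAAGCGCCATCGTAATTAAAAGTCGATGTCCTAACCCA
Frame +1: TGG GTT AGG ACA TCG ACT TTT AAT TAC GAT GGC GCT TAT GCA CTG ACG ATG ATG ACC GAC ATC ACC TAC CAC ATC GCA GGC ACA CTG — no ATG→stop ORF.
Frame +2: GGG TTA GGA CAT CGA CTT TTA ATT ACG ATG GCG CTT ATG CAC TGA CGA TGA TGA CCG ACA TCA CCT ACC ACA TCG CAG GCA CAC TGG — ATG at 29, stop TGA at 44 → 18 nt; ATG at 38, stop TGA at 44 → 9 nt.
Frame +3: GGT TAG GAC ATC GAC TTT TAA TTA CGA TGG CGC TTA TGC ACT GAC GAT GAT GAC CGA CAT CAC CTA CCA CAT CGC AGG CAC ACT — no ATG→stop ORF.
Frame -1: CCA GTG TGC CTG CGA TGT GGT AGG TGA TGT CGG TCA TCA TCG TCA GTG CAT AAG CGC CAT CGT AAT TAA AAG TCG ATG TCC TAA CCC — ATG at 76, stop TAA at 82 → 9 nt.
Frame -2: CAG TGT GCC TGC GAT GTG GTA GGT GAT GTC GGT CAT CAT CGT CAG TGC ATA AGC GCC ATC GTA ATT AAA AGT CGA TGT CCT AAC CCA — no ATG→stop ORF.
Frame -3: AGT GTG CCT GCG ATG TGG TAG GTG ATG TCG GTC ATC ATC GTC AGT GCA TAA GCG CCA TCG TAA TTA AAA GTC GAT GTC CTA ACC — ATG at 15, stop TAG at 21 → 9 nt; ATG at 27, stop TAA at 51 → 27 nt.
Forward-strand max 18 nt; reverse-strand max 27 nt. The reverse strand has the longer ORF.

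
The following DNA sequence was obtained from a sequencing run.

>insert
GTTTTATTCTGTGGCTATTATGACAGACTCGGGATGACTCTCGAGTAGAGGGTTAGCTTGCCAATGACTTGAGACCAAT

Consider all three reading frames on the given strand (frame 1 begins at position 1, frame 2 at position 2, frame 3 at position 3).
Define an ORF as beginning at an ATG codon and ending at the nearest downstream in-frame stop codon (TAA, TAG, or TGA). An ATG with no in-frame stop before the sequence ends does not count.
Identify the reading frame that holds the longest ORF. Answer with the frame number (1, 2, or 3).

Frame 1: GTT TTA TTC TGT GGC TAT TAT GAC AGA CTC GGG ATG ACT CTC GAG TAG AGG GTT AGC TTG CCA ATG ACT TGA GAC CAA — ATG at 34, stop TAG at 46 → 15 nt; ATG at 64, stop TGA at 70 → 9 nt.
Frame 2: TTT TAT TCT GTG GCT ATT ATG ACA GAC TCG GGA TGA CTC TCG AGT AGA GGG TTA GCT TGC CAA TGA CTT GAG ACC AAT — ATG at 20, stop TGA at 35 → 18 nt.
Frame 3: TTT ATT CTG TGG CTA TTA TGA CAG ACT CGG GAT GAC TCT CGA GTA GAG GGT TAG CTT GCC AAT GAC TTG AGA CCA — no ATG→stop ORF.
Longest ORF is 18 nt in frame 2 (positions 20–37).

2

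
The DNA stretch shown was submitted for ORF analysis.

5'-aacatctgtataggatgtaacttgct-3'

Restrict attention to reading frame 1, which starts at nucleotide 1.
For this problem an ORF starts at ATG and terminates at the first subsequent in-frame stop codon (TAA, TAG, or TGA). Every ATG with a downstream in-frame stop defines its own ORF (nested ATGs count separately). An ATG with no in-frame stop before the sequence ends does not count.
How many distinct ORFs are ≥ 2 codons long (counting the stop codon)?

0

Frame 1: AAC ATC TGT ATA GGA TGT AAC TTG — no ATG→stop ORF.
No ORF reaches 2 codons. Count = 0.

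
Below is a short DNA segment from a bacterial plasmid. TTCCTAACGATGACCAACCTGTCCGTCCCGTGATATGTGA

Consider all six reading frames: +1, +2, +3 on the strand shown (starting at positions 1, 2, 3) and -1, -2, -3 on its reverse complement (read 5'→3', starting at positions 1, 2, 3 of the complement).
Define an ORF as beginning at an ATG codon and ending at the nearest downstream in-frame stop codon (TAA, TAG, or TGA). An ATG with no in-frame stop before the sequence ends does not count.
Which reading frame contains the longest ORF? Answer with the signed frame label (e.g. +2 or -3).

+1

Reverse complement (5'→3'): TCACATATCACGGGACGGACAGGTTGGTCATCGTTAGGAA
Frame +1: TTC CTA ACG ATG ACC AAC CTG TCC GTC CCG TGA TAT GTG — ATG at 10, stop TGA at 31 → 24 nt.
Frame +2: TCC TAA CGA TGA CCA ACC TGT CCG TCC CGT GAT ATG TGA — ATG at 35, stop TGA at 38 → 6 nt.
Frame +3: CCT AAC GAT GAC CAA CCT GTC CGT CCC GTG ATA TGT — no ATG→stop ORF.
Frame -1: TCA CAT ATC ACG GGA CGG ACA GGT TGG TCA TCG TTA GGA — no ATG→stop ORF.
Frame -2: CAC ATA TCA CGG GAC GGA CAG GTT GGT CAT CGT TAG GAA — no ATG→stop ORF.
Frame -3: ACA TAT CAC GGG ACG GAC AGG TTG GTC ATC GTT AGG — no ATG→stop ORF.
Longest ORF is 24 nt in frame +1 (positions 10–33).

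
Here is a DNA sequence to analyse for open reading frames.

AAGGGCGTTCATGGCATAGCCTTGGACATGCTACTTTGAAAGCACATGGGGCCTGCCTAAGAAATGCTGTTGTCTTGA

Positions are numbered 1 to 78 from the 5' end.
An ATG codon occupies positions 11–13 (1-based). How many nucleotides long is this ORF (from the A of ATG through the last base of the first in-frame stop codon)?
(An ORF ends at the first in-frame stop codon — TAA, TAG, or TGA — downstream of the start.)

Codons from position 11: ATG (11–13), GCA (14–16), TAG (17–19).
TAG is the first in-frame stop; ORF spans 11–19, 9 nucleotides.

9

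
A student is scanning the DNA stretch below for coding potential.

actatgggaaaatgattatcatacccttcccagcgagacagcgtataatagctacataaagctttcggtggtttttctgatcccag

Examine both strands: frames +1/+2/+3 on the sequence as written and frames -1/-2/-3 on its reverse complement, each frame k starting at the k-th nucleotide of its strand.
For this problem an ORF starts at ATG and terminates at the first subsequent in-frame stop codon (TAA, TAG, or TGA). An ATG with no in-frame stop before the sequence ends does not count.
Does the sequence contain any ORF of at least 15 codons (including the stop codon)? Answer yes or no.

Reverse complement (5'→3'): CTGGGATCAGAAAAACCACCGAAAGCTTTATGTAGCTATTATACGCTGTCTCGCTGGGAAGGGTATGATAATCATTTTCCCATAGT
Frame +1: ACT ATG GGA AAA TGA TTA TCA TAC CCT TCC CAG CGA GAC AGC GTA TAA TAG CTA CAT AAA GCT TTC GGT GGT TTT TCT GAT CCC — ATG at 4, stop TGA at 13 → 12 nt.
Frame +2: CTA TGG GAA AAT GAT TAT CAT ACC CTT CCC AGC GAG ACA GCG TAT AAT AGC TAC ATA AAG CTT TCG GTG GTT TTT CTG ATC CCA — no ATG→stop ORF.
Frame +3: TAT GGG AAA ATG ATT ATC ATA CCC TTC CCA GCG AGA CAG CGT ATA ATA GCT ACA TAA AGC TTT CGG TGG TTT TTC TGA TCC CAG — ATG at 12, stop TAA at 57 → 48 nt.
Frame -1: CTG GGA TCA GAA AAA CCA CCG AAA GCT TTA TGT AGC TAT TAT ACG CTG TCT CGC TGG GAA GGG TAT GAT AAT CAT TTT CCC ATA — no ATG→stop ORF.
Frame -2: TGG GAT CAG AAA AAC CAC CGA AAG CTT TAT GTA GCT ATT ATA CGC TGT CTC GCT GGG AAG GGT ATG ATA ATC ATT TTC CCA TAG — ATG at 65, stop TAG at 83 → 21 nt.
Frame -3: GGG ATC AGA AAA ACC ACC GAA AGC TTT ATG TAG CTA TTA TAC GCT GTC TCG CTG GGA AGG GTA TGA TAA TCA TTT TCC CAT AGT — ATG at 30, stop TAG at 33 → 6 nt.
Frame +3 has an ORF of 16 codons (positions 12–59) ≥ 15, so yes.

yes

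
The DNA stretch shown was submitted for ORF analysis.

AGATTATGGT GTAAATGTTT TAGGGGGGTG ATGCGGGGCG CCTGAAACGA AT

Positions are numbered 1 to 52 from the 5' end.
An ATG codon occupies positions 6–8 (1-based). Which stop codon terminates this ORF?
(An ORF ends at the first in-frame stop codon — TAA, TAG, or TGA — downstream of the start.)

Codons from position 6: ATG (6–8), GTG (9–11), TAA (12–14).
The first in-frame stop codon is TAA.

TAA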